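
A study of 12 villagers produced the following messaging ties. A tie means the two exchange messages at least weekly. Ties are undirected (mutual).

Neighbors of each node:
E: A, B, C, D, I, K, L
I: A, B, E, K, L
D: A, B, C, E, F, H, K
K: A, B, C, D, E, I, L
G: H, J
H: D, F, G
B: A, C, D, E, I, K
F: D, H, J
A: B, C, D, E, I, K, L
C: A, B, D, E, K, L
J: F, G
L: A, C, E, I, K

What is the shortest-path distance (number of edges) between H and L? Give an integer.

3

One shortest route is H – D – E – L, which uses 3 edges, and at distance 2 from H we only reach {A, B, C, E, J, K}, which does not include L. So d(H,L) = 3.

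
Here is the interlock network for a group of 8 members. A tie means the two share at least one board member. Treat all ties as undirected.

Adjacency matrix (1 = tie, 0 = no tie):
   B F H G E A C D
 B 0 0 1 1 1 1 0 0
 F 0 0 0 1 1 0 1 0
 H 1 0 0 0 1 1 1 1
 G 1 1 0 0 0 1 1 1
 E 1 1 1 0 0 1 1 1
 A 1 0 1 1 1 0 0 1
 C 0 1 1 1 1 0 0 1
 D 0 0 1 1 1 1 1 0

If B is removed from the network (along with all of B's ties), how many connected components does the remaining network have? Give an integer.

1

B's neighbors (A, E, G, and H) remain reachable from one another through other ties, so the rest of the network stays in one piece.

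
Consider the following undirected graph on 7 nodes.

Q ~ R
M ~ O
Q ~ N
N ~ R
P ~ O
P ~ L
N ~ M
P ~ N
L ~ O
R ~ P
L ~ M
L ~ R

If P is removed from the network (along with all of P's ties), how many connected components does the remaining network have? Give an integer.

1

P's neighbors (L, N, O, and R) remain reachable from one another through other ties, so the rest of the network stays in one piece.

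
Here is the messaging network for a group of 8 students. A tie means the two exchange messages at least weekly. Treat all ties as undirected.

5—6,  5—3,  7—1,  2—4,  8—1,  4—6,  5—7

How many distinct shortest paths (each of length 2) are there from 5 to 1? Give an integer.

The shortest distance is 2, and the only length-2 path is 5–7–1. So there is exactly 1 shortest path.

1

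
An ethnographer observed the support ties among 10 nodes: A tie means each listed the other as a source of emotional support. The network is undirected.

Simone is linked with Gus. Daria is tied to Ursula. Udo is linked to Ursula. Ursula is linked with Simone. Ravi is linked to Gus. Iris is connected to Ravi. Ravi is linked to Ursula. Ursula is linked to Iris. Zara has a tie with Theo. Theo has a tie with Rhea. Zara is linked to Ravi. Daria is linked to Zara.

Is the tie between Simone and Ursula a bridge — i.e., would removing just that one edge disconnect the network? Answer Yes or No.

Even without that edge, Simone still reaches Ursula via Simone – Gus – Ravi – Ursula, so the network stays connected. Not a bridge.

No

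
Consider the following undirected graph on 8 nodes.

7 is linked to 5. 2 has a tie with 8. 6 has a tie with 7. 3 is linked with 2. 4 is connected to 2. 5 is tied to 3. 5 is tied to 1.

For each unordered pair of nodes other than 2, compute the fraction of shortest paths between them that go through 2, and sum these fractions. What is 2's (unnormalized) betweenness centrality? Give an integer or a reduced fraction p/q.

11

Pairs whose geodesics pass through 2 — 3–4: 1; 3–8: 1; 5–4: 1; 5–8: 1; 7–4: 1; 7–8: 1; 4–6: 1; 4–1: 1; 4–8: 1; 6–8: 1; 1–8: 1.
All other pairs contribute 0.
Summing the contributions gives betweenness(2) = 11.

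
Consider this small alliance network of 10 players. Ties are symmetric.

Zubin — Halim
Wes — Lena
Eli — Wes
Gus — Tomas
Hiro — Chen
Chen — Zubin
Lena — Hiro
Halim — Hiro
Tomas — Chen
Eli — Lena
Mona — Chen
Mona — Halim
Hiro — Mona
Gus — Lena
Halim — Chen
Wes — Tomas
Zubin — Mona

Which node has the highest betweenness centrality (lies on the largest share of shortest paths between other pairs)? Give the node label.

Lena

Unnormalized betweenness of each node: Chen:55/6, Eli:0, Gus:1/2, Halim:11/12, Hiro:37/4, Lena:39/4, Mona:11/12, Tomas:29/4, Wes:9/4, Zubin:0.
Lena has the largest value, 39/4, making it the main broker — the node through which the most shortest paths run.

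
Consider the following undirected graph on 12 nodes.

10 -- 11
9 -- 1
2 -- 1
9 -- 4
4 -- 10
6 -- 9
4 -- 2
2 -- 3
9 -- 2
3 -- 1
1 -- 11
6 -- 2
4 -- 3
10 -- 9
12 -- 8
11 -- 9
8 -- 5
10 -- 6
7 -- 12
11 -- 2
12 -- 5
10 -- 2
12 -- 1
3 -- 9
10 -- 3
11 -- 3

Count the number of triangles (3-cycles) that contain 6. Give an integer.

6's neighbors: 2, 9, and 10.
Neighbor pairs that are themselves tied: 6–2–9; 6–2–10; 6–9–10. Each forms one triangle with 6, for 3 in total.

3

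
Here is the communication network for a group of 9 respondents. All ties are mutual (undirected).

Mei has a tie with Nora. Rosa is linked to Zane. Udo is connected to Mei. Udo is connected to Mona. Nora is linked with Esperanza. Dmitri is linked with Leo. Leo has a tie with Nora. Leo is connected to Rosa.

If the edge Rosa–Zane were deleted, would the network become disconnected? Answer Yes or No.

Yes

Without the Rosa–Zane edge there is no alternate route between Rosa and Zane, so the network disconnects. It is a bridge.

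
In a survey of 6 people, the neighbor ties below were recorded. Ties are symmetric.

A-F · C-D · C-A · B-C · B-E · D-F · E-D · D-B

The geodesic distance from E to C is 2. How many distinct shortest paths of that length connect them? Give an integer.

2

The shortest distance is 2. The length-2 paths are: E–D–C; E–B–C.
That gives 2 distinct shortest paths.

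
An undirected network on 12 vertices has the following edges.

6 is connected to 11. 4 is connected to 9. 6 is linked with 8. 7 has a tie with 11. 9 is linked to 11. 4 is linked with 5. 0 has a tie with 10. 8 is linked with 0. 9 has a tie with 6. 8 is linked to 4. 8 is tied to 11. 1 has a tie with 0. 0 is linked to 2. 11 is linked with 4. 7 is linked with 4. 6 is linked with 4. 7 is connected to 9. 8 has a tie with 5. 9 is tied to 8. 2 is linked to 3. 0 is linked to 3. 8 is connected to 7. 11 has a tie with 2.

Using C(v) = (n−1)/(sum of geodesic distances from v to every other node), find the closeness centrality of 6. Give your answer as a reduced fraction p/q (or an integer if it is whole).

Distances from 6: 0:2, 1:3, 2:2, 3:3, 4:1, 5:2, 7:2, 8:1, 9:1, 10:3, 11:1. Sum = 21.
n = 12, so closeness = 11/21.

11/21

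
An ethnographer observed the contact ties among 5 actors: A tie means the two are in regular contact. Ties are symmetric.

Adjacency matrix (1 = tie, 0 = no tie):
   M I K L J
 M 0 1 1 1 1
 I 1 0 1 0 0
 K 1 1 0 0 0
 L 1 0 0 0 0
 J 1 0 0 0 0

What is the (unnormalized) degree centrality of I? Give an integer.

I is directly tied to K and M. That is 2 neighbors, so the degree of I is 2.

2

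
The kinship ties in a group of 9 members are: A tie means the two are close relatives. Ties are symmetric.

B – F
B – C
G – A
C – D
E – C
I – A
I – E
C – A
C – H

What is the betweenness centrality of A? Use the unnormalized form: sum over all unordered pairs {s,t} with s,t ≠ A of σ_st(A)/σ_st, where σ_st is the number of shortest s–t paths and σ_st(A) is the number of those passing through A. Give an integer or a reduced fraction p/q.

Pairs whose geodesics pass through A — G–D: 1; G–F: 1; G–I: 1; G–C: 1; G–B: 1; G–E: 2/2; G–H: 1; D–I: 1/2; F–I: 1/2; I–C: 1/2; I–B: 1/2; I–H: 1/2.
All other pairs contribute 0.
Summing the contributions gives betweenness(A) = 19/2.

19/2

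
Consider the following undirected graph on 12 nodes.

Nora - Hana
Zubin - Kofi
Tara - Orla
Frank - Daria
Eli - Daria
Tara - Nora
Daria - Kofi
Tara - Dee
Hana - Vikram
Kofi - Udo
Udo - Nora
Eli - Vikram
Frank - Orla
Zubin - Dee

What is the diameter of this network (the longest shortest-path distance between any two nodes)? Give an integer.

Eccentricity of each node (its greatest distance to any other): Daria:3, Dee:4, Eli:4, Frank:4, Hana:4, Kofi:3, Nora:3, Orla:4, Tara:4, Udo:3, Vikram:4, Zubin:4.
The maximum eccentricity is 4, realized for instance by the pair Hana–Zubin via Hana – Nora – Udo – Kofi – Zubin. So the diameter is 4.

4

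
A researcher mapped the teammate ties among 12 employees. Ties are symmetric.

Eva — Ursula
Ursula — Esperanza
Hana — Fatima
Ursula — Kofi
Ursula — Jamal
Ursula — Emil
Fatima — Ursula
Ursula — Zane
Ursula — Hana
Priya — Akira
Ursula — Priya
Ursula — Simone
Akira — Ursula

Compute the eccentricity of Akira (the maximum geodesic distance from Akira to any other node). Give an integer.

2

Distances from Akira: Emil:2, Esperanza:2, Eva:2, Fatima:2, Hana:2, Jamal:2, Kofi:2, Priya:1, Simone:2, Ursula:1, Zane:2.
The largest is 2 (to Hana, Jamal, Fatima, Zane, Kofi, Esperanza, Eva, Simone, and Emil), so the eccentricity of Akira is 2.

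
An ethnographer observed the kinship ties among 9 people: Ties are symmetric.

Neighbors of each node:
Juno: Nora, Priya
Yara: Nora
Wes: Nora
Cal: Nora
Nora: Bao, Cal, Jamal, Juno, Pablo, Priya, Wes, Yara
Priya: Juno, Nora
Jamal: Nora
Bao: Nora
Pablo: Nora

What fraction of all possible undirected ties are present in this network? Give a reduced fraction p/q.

There are 9 edges and 9 nodes, so the maximum possible is C(9,2) = 36.
Density = 9/36 = 1/4.

1/4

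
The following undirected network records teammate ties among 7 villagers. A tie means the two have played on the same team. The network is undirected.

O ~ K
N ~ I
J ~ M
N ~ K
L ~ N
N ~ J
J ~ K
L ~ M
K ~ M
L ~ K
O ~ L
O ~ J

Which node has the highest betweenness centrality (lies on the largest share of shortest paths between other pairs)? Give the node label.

Unnormalized betweenness of each node: I:0, J:5/3, K:23/12, L:5/3, M:1/4, N:21/4, O:1/4.
N has the largest value, 21/4, making it the main broker — the node through which the most shortest paths run.

N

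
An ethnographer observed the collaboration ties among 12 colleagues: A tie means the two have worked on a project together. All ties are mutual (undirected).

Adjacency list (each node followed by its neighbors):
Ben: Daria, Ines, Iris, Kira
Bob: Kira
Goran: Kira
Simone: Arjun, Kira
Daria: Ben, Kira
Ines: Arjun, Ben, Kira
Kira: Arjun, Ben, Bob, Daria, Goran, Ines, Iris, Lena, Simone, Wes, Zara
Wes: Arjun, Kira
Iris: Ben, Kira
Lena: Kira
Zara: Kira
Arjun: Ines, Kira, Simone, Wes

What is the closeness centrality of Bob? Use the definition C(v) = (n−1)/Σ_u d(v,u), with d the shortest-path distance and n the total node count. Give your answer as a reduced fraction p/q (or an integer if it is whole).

11/21

Distances from Bob: Arjun:2, Ben:2, Daria:2, Goran:2, Ines:2, Iris:2, Kira:1, Lena:2, Simone:2, Wes:2, Zara:2. Sum = 21.
n = 12, so closeness = 11/21.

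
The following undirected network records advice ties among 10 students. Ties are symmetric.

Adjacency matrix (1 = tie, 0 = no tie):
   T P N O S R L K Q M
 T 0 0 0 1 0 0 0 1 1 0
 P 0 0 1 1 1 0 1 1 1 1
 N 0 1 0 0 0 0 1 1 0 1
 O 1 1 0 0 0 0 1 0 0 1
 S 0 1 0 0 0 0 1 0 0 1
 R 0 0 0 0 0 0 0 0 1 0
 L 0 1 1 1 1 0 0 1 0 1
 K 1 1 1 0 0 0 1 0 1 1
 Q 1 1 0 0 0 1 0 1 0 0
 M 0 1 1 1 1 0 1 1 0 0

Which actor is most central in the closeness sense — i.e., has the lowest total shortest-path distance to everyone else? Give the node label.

Farness (sum of distances to all others) for each node — K:12, L:13, M:13, N:15, O:15, P:11, Q:14, R:22, S:17, T:16.
The smallest farness is 11, for P, so P has the highest closeness.

P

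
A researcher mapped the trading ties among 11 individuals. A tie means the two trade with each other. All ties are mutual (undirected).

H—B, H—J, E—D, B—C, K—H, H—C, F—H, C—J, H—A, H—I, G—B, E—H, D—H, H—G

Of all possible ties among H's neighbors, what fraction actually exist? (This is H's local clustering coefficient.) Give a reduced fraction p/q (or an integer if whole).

4/45

H's neighbors: A, B, C, D, E, F, G, I, J, and K (k = 10).
Possible neighbor pairs: C(10,2) = 45. Edges among them: B–C, B–G, C–J, D–E → e = 4.
Clustering(H) = 4/45.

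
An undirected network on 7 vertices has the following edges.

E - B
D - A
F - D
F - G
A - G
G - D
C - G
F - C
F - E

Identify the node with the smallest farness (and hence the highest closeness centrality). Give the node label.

Farness (sum of distances to all others) for each node — A:13, B:16, C:11, D:10, E:11, F:8, G:9.
The smallest farness is 8, for F, so F has the highest closeness.

F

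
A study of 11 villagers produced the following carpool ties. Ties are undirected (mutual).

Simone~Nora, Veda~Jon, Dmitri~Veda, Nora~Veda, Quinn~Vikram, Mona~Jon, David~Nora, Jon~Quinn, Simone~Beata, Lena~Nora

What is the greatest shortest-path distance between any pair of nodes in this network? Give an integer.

6

Eccentricity of each node (its greatest distance to any other): Beata:6, David:5, Dmitri:4, Jon:4, Lena:5, Mona:5, Nora:4, Quinn:5, Simone:5, Veda:3, Vikram:6.
The maximum eccentricity is 6, realized for instance by the pair Vikram–Beata via Vikram – Quinn – Jon – Veda – Nora – Simone – Beata. So the diameter is 6.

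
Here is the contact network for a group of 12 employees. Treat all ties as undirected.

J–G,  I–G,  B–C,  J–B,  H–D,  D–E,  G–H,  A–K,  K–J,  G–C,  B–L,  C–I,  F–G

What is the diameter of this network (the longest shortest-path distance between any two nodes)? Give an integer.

Eccentricity of each node (its greatest distance to any other): A:6, B:5, C:4, D:5, E:6, F:4, G:3, H:4, I:4, J:4, K:5, L:6.
The maximum eccentricity is 6, realized for instance by the pair E–L via E – D – H – G – C – B – L. So the diameter is 6.

6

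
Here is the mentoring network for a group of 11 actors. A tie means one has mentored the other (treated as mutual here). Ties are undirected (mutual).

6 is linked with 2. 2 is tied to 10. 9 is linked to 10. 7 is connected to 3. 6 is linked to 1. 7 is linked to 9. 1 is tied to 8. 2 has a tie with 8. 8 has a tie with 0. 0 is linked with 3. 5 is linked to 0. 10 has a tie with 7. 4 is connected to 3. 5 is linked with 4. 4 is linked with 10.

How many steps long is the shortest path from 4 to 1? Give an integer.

4

One shortest route is 4 – 10 – 2 – 6 – 1, which uses 4 edges, and at distance 3 from 4 we only reach {6, 8}, which does not include 1. So d(4,1) = 4.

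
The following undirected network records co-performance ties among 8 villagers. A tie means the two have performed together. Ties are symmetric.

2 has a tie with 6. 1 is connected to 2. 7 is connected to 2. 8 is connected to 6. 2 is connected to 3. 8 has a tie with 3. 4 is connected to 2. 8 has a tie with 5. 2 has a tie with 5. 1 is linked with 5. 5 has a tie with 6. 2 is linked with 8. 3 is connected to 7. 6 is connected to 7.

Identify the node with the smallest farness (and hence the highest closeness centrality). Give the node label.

Farness (sum of distances to all others) for each node — 1:12, 2:7, 3:11, 4:13, 5:10, 6:10, 7:11, 8:10.
The smallest farness is 7, for 2, so 2 has the highest closeness.

2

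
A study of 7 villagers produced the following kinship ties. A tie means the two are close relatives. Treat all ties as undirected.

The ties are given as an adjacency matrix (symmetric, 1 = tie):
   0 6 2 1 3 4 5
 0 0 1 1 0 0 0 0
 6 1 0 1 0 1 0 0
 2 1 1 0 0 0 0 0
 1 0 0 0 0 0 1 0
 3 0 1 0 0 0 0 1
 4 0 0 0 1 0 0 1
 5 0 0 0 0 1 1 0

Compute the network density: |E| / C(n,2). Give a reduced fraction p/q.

1/3

There are 7 edges and 7 nodes, so the maximum possible is C(7,2) = 21.
Density = 7/21 = 1/3.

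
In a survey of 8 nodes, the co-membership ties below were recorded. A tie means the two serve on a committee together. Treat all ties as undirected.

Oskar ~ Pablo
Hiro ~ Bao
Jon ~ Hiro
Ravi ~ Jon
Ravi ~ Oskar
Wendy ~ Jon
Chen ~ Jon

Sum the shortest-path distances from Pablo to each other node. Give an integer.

Distances from Pablo: Bao:5, Chen:4, Hiro:4, Jon:3, Oskar:1, Ravi:2, Wendy:4.
Sum = 5 + 4 + 4 + 3 + 1 + 2 + 4 = 23.

23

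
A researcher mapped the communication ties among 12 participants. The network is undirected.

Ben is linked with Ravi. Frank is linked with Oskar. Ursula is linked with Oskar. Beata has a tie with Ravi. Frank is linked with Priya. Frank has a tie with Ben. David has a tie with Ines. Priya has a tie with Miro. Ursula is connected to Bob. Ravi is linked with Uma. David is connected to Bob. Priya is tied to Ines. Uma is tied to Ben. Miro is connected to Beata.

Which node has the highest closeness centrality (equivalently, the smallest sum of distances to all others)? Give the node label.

Frank

Farness (sum of distances to all others) for each node — Beata:32, Ben:26, Bob:35, David:33, Frank:22, Ines:28, Miro:28, Oskar:27, Priya:23, Ravi:31, Uma:33, Ursula:32.
The smallest farness is 22, for Frank, so Frank has the highest closeness.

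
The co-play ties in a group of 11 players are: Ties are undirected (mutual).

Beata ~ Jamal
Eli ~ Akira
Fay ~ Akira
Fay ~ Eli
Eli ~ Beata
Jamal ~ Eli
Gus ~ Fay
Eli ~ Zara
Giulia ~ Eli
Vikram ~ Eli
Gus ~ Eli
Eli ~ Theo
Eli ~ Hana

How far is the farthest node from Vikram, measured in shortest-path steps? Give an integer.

Distances from Vikram: Akira:2, Beata:2, Eli:1, Fay:2, Giulia:2, Gus:2, Hana:2, Jamal:2, Theo:2, Zara:2.
The largest is 2 (to Akira, Zara, Hana, Giulia, Theo, Jamal, Gus, Beata, and Fay), so the eccentricity of Vikram is 2.

2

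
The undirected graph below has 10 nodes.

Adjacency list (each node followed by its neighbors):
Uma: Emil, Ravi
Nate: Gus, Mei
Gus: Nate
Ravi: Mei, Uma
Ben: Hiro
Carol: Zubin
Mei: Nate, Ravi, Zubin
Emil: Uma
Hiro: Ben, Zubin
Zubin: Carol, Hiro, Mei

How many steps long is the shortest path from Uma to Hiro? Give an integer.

4

One shortest route is Uma – Ravi – Mei – Zubin – Hiro, which uses 4 edges, and at distance 3 from Uma we only reach {Nate, Zubin}, which does not include Hiro. So d(Uma,Hiro) = 4.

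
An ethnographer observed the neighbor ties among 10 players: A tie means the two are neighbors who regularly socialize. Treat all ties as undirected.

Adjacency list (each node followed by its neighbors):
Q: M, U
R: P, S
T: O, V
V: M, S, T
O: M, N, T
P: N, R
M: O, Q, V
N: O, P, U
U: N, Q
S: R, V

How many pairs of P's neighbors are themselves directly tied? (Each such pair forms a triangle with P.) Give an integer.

0

P's neighbors are N and R, but none of them are tied to each other, so no triangle contains P.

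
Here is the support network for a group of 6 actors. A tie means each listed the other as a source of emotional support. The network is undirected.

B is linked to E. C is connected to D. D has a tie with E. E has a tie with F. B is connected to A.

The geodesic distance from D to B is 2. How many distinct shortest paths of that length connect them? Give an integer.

1

The shortest distance is 2, and the only length-2 path is D–E–B. So there is exactly 1 shortest path.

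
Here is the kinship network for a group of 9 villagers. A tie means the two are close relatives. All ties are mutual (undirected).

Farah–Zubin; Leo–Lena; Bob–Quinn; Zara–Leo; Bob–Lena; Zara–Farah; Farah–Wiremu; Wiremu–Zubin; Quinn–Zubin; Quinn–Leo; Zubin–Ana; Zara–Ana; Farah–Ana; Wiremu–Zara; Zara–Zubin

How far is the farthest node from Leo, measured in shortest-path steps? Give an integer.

Distances from Leo: Ana:2, Bob:2, Farah:2, Lena:1, Quinn:1, Wiremu:2, Zara:1, Zubin:2.
The largest is 2 (to Wiremu, Farah, Zubin, Ana, and Bob), so the eccentricity of Leo is 2.

2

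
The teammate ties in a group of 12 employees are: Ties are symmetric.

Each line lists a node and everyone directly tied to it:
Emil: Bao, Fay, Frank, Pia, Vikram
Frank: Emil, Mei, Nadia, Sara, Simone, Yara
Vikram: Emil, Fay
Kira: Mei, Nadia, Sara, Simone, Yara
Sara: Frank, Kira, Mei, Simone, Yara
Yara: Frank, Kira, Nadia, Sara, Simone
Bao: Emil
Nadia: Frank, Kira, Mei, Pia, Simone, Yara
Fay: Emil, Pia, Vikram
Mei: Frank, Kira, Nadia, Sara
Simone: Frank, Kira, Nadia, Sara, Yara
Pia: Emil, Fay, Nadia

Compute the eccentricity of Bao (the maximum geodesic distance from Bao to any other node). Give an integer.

Distances from Bao: Emil:1, Fay:2, Frank:2, Kira:4, Mei:3, Nadia:3, Pia:2, Sara:3, Simone:3, Vikram:2, Yara:3.
The largest is 4 (to Kira), so the eccentricity of Bao is 4.

4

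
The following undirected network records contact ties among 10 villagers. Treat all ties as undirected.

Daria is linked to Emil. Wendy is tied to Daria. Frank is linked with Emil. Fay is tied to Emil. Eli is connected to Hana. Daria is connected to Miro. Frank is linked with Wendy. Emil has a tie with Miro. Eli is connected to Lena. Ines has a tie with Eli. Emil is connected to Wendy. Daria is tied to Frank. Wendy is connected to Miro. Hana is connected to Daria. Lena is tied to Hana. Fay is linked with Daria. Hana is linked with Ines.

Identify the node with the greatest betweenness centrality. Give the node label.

Daria

Unnormalized betweenness of each node: Daria:131/6, Eli:1/2, Emil:11/6, Fay:0, Frank:0, Hana:37/2, Ines:0, Lena:0, Miro:0, Wendy:1/3.
Daria has the largest value, 131/6, making it the main broker — the node through which the most shortest paths run.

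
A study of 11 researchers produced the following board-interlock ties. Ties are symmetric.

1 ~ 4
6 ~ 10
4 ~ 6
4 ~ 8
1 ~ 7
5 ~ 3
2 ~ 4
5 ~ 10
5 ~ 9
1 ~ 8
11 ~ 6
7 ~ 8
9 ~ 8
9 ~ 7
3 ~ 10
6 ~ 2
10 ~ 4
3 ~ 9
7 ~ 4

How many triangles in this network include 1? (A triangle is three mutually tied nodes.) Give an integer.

1's neighbors: 4, 7, and 8.
Neighbor pairs that are themselves tied: 1–4–7; 1–4–8; 1–7–8. Each forms one triangle with 1, for 3 in total.

3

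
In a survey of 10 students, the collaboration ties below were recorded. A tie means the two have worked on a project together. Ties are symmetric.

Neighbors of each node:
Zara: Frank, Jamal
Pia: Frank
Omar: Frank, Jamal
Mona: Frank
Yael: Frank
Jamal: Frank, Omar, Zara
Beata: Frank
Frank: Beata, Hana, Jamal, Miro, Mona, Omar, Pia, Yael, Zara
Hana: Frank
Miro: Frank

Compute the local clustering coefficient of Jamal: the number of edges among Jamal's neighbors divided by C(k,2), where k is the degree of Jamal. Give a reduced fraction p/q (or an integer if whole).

2/3

Jamal's neighbors: Frank, Omar, and Zara (k = 3).
Possible neighbor pairs: C(3,2) = 3. Edges among them: Frank–Omar, Frank–Zara → e = 2.
Clustering(Jamal) = 2/3.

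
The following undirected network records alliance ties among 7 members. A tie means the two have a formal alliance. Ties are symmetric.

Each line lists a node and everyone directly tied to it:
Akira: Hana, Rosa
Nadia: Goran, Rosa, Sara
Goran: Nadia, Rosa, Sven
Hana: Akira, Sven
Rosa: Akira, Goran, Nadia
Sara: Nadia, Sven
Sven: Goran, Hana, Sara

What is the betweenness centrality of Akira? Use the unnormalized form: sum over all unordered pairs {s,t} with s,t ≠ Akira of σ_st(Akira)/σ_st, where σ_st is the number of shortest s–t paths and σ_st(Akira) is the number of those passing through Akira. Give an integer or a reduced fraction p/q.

4/3

Pairs whose geodesics pass through Akira — Rosa–Hana: 1; Nadia–Hana: 1/3.
All other pairs contribute 0.
Summing the contributions gives betweenness(Akira) = 4/3.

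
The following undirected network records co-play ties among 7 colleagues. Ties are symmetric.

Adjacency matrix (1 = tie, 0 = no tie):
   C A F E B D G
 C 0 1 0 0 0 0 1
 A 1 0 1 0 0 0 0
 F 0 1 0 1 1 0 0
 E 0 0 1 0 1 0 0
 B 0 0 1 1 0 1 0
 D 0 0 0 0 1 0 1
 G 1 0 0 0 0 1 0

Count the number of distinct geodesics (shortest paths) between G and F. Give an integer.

2

The shortest distance is 3. The length-3 paths are: G–C–A–F; G–D–B–F.
That gives 2 distinct shortest paths.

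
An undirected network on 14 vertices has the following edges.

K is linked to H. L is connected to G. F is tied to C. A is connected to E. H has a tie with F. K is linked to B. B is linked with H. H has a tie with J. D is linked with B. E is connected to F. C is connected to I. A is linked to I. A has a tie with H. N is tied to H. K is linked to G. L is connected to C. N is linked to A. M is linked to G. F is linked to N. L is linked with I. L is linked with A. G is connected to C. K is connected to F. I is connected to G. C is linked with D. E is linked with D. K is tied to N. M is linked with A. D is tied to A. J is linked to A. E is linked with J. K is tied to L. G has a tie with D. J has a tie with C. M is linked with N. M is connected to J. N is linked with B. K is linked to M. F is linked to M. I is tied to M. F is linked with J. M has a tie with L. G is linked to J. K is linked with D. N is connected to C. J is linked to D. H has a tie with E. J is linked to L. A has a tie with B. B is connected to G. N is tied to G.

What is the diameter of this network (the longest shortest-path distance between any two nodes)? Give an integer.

2

Eccentricity of each node (its greatest distance to any other): A:2, B:2, C:2, D:2, E:2, F:2, G:2, H:2, I:2, J:2, K:2, L:2, M:2, N:2.
The maximum eccentricity is 2, realized for instance by the pair E–I via E – A – I. So the diameter is 2.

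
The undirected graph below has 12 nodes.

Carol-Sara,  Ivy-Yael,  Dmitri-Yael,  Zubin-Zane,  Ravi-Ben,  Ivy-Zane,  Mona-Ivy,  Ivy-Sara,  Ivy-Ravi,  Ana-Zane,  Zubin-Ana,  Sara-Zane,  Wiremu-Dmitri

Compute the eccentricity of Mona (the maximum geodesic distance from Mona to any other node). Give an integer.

Distances from Mona: Ana:3, Ben:3, Carol:3, Dmitri:3, Ivy:1, Ravi:2, Sara:2, Wiremu:4, Yael:2, Zane:2, Zubin:3.
The largest is 4 (to Wiremu), so the eccentricity of Mona is 4.

4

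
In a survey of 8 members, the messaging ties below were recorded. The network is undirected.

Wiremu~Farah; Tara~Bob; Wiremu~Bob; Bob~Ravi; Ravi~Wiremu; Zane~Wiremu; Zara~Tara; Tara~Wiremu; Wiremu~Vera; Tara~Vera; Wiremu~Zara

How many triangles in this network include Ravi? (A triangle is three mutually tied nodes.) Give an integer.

1

Ravi's neighbors: Bob and Wiremu.
Neighbor pairs that are themselves tied: Ravi–Bob–Wiremu. Each forms one triangle with Ravi, for 1 in total.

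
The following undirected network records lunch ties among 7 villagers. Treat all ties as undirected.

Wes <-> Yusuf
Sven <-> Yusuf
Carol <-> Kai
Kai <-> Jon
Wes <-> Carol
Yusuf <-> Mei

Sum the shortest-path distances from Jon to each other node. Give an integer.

20

Distances from Jon: Carol:2, Kai:1, Mei:5, Sven:5, Wes:3, Yusuf:4.
Sum = 2 + 1 + 5 + 5 + 3 + 4 = 20.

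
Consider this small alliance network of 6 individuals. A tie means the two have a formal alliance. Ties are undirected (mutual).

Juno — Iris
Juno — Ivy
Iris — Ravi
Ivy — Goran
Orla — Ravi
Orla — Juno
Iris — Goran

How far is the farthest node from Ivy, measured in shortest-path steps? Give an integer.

3

Distances from Ivy: Goran:1, Iris:2, Juno:1, Orla:2, Ravi:3.
The largest is 3 (to Ravi), so the eccentricity of Ivy is 3.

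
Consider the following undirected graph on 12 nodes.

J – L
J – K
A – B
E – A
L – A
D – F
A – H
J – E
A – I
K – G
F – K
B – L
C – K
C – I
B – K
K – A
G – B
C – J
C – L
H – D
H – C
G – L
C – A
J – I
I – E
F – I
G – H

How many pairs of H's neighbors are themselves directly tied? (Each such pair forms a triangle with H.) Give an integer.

H's neighbors: A, C, D, and G.
Neighbor pairs that are themselves tied: H–A–C. Each forms one triangle with H, for 1 in total.

1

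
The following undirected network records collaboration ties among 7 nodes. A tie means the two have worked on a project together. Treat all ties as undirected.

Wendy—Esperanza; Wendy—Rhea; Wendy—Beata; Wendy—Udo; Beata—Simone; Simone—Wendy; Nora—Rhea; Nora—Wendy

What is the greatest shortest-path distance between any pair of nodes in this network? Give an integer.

Eccentricity of each node (its greatest distance to any other): Beata:2, Esperanza:2, Nora:2, Rhea:2, Simone:2, Udo:2, Wendy:1.
The maximum eccentricity is 2, realized for instance by the pair Beata–Esperanza via Beata – Wendy – Esperanza. So the diameter is 2.

2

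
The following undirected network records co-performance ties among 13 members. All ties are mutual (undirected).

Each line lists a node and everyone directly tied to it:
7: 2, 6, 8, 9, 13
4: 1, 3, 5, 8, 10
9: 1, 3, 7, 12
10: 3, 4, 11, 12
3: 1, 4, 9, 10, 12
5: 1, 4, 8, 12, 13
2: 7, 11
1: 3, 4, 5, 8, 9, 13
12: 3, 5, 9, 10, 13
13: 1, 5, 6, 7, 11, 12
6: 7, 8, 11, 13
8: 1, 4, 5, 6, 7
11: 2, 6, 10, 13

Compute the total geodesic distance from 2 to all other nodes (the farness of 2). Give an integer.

27

Distances from 2: 1:3, 3:3, 4:3, 5:3, 6:2, 7:1, 8:2, 9:2, 10:2, 11:1, 12:3, 13:2.
Sum = 3 + 3 + 3 + 3 + 2 + 1 + 2 + 2 + 2 + 1 + 3 + 2 = 27.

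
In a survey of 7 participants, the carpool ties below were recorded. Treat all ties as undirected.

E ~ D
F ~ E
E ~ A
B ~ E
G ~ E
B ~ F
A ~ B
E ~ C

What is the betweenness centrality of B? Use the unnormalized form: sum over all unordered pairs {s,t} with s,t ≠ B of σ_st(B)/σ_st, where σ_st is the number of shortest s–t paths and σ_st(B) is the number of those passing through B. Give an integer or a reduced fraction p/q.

1/2

Pairs whose geodesics pass through B — A–F: 1/2.
All other pairs contribute 0.
Summing the contributions gives betweenness(B) = 1/2.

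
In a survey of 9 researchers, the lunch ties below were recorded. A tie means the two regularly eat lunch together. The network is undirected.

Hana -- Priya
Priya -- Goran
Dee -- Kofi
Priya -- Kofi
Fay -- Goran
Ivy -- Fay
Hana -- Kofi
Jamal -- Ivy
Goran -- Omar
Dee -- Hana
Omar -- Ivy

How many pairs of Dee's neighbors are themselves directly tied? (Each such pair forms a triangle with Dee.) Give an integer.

Dee's neighbors: Hana and Kofi.
Neighbor pairs that are themselves tied: Dee–Hana–Kofi. Each forms one triangle with Dee, for 1 in total.

1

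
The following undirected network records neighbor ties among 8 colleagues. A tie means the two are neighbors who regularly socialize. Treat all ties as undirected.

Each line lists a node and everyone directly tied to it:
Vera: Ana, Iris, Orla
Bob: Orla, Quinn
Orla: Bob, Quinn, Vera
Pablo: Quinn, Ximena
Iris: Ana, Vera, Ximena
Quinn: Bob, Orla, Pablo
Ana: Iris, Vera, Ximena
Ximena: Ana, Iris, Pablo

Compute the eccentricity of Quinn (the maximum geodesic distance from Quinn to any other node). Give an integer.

3

Distances from Quinn: Ana:3, Bob:1, Iris:3, Orla:1, Pablo:1, Vera:2, Ximena:2.
The largest is 3 (to Ana and Iris), so the eccentricity of Quinn is 3.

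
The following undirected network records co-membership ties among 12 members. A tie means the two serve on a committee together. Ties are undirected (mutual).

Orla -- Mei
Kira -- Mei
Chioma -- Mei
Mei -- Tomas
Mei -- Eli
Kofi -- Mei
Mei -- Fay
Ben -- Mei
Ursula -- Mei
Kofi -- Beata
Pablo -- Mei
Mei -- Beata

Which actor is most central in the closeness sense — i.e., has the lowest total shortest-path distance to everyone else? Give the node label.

Mei

Farness (sum of distances to all others) for each node — Beata:20, Ben:21, Chioma:21, Eli:21, Fay:21, Kira:21, Kofi:20, Mei:11, Orla:21, Pablo:21, Tomas:21, Ursula:21.
The smallest farness is 11, for Mei, so Mei has the highest closeness.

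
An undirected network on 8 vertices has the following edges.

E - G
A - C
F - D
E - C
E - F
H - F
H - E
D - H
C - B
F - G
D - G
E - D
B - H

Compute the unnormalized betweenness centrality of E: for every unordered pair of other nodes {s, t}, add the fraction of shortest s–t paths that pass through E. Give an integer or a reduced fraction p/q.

Pairs whose geodesics pass through E — B–G: 2/4; A–H: 1/2; A–G: 1; A–D: 1; A–F: 1; C–H: 1/2; C–G: 1; C–D: 1; C–F: 1; H–G: 1/3.
All other pairs contribute 0.
Summing the contributions gives betweenness(E) = 47/6.

47/6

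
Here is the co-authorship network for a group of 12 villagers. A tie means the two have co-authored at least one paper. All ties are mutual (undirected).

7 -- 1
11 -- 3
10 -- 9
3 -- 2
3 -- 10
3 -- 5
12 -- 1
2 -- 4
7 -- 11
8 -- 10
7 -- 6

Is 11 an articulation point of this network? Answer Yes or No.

Yes

Removing 11 leaves {2, 3, 4, 5, 8, 9, and 10} with no path to {1, 6, 7, and 12}, so the network splits into 2 components. 11 is a cut vertex.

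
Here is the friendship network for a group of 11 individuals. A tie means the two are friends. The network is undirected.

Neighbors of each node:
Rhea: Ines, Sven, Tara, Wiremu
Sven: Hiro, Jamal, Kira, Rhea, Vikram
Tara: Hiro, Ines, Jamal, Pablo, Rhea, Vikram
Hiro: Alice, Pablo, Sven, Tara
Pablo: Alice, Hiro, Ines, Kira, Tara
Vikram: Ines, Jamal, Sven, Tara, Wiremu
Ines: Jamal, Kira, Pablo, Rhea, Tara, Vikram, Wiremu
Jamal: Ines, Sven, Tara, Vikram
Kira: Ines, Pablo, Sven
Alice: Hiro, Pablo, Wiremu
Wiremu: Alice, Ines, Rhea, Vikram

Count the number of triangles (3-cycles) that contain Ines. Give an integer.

Ines's neighbors: Jamal, Kira, Pablo, Rhea, Tara, Vikram, and Wiremu.
Neighbor pairs that are themselves tied: Ines–Jamal–Tara; Ines–Jamal–Vikram; Ines–Kira–Pablo; Ines–Pablo–Tara; Ines–Rhea–Tara; Ines–Rhea–Wiremu; Ines–Tara–Vikram; Ines–Vikram–Wiremu. Each forms one triangle with Ines, for 8 in total.

8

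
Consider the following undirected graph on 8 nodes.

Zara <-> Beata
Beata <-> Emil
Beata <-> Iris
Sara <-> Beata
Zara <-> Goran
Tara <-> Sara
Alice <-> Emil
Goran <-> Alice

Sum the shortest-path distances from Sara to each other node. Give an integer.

14

Distances from Sara: Alice:3, Beata:1, Emil:2, Goran:3, Iris:2, Tara:1, Zara:2.
Sum = 3 + 1 + 2 + 3 + 2 + 1 + 2 = 14.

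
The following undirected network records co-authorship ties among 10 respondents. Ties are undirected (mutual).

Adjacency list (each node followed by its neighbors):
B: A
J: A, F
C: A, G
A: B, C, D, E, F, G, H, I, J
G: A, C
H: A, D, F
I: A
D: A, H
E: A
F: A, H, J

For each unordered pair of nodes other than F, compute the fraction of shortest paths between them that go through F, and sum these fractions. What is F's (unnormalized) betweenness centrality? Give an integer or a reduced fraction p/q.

1/2

Pairs whose geodesics pass through F — J–H: 1/2.
All other pairs contribute 0.
Summing the contributions gives betweenness(F) = 1/2.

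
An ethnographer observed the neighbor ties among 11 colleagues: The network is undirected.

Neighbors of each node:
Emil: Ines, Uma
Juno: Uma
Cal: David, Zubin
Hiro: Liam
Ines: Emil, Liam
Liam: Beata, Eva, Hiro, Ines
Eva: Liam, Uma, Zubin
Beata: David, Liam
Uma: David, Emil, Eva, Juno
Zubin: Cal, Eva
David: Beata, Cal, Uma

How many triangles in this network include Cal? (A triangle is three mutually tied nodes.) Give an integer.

Cal's neighbors are David and Zubin, but none of them are tied to each other, so no triangle contains Cal.

0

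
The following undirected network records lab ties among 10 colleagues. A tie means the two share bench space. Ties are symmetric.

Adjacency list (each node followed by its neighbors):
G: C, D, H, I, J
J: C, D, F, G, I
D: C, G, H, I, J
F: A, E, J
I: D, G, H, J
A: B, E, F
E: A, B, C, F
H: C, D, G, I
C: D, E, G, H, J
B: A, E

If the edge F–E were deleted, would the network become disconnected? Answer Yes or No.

No

Even without that edge, F still reaches E via F – A – E, so the network stays connected. Not a bridge.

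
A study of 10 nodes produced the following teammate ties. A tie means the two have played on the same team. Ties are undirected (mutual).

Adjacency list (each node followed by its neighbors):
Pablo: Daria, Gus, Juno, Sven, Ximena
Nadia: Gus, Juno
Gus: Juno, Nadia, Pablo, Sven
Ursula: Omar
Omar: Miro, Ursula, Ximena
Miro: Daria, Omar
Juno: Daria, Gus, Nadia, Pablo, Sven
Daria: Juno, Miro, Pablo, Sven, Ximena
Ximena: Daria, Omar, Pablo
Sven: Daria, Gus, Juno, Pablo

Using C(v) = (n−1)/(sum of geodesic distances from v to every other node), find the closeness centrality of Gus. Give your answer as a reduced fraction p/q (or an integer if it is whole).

Distances from Gus: Daria:2, Juno:1, Miro:3, Nadia:1, Omar:3, Pablo:1, Sven:1, Ursula:4, Ximena:2. Sum = 18.
n = 10, so closeness = 9/18 = 1/2.

1/2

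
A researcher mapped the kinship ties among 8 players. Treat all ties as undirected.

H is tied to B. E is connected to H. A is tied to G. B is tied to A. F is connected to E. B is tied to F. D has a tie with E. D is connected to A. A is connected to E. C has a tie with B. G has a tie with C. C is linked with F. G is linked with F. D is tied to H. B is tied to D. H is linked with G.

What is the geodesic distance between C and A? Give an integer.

2

One shortest route is C – G – A, which uses 2 edges, and C and A are not directly tied, so nothing shorter exists. So d(C,A) = 2.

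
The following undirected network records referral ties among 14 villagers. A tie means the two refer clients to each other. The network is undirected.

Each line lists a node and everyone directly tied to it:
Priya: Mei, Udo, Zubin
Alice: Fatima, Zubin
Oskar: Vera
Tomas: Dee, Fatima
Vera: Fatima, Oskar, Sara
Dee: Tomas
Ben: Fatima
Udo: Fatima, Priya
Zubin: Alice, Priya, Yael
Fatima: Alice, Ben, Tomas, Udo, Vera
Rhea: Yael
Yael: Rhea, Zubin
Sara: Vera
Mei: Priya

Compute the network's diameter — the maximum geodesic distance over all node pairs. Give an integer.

Eccentricity of each node (its greatest distance to any other): Alice:3, Ben:5, Dee:6, Fatima:4, Mei:5, Oskar:6, Priya:4, Rhea:6, Sara:6, Tomas:5, Udo:4, Vera:5, Yael:5, Zubin:4.
The maximum eccentricity is 6, realized for instance by the pair Rhea–Sara via Rhea – Yael – Zubin – Alice – Fatima – Vera – Sara. So the diameter is 6.

6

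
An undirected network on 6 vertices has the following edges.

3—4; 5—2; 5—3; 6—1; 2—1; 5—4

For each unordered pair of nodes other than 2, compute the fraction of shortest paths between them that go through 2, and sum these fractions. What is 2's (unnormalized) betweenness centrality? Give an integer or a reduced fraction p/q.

6

Pairs whose geodesics pass through 2 — 5–1: 1; 5–6: 1; 4–1: 1; 4–6: 1; 3–1: 1; 3–6: 1.
All other pairs contribute 0.
Summing the contributions gives betweenness(2) = 6.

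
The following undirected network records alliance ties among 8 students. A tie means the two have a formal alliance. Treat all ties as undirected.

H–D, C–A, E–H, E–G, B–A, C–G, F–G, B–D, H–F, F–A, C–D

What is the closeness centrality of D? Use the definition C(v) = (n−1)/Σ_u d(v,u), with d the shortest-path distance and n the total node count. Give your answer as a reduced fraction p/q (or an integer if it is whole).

7/11

Distances from D: A:2, B:1, C:1, E:2, F:2, G:2, H:1. Sum = 11.
n = 8, so closeness = 7/11.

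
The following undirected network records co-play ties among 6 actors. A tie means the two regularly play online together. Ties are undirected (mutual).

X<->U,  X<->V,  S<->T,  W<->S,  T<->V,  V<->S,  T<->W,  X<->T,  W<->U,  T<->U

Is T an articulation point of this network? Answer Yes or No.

Even without T, every remaining node can still reach every other (the residual graph is connected), so T is not a cut vertex.

No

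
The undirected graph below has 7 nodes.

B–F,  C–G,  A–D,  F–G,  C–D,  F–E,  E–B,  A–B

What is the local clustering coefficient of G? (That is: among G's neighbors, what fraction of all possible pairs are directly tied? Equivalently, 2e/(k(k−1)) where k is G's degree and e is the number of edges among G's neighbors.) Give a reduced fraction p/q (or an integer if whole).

G's neighbors: C and F (k = 2).
Possible neighbor pairs: C(2,2) = 1. Edges among them: none → e = 0.
Clustering(G) = 0/1.

0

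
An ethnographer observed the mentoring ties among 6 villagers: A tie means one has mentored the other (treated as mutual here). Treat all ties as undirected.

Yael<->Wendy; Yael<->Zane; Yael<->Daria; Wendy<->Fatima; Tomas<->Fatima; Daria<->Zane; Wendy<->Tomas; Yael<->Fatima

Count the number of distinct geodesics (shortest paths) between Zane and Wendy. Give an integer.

The shortest distance is 2, and the only length-2 path is Zane–Yael–Wendy. So there is exactly 1 shortest path.

1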